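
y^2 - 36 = (y - 6)*(y + 6)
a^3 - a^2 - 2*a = a*(a - 2)*(a + 1)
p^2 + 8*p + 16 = (p + 4)^2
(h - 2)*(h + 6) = h^2 + 4*h - 12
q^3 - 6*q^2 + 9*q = q*(q - 3)^2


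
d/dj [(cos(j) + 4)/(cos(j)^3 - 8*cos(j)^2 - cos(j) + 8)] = (-125*cos(j)/2 + 2*cos(2*j) + cos(3*j)/2 - 10)/((cos(j) - 8)^2*sin(j)^3)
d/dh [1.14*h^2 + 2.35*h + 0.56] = 2.28*h + 2.35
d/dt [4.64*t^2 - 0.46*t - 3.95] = 9.28*t - 0.46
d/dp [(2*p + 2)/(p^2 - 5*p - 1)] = 2*(-p^2 - 2*p + 4)/(p^4 - 10*p^3 + 23*p^2 + 10*p + 1)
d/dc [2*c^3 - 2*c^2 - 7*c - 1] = 6*c^2 - 4*c - 7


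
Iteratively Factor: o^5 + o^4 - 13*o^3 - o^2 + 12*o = (o + 4)*(o^4 - 3*o^3 - o^2 + 3*o) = (o - 1)*(o + 4)*(o^3 - 2*o^2 - 3*o) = (o - 3)*(o - 1)*(o + 4)*(o^2 + o) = (o - 3)*(o - 1)*(o + 1)*(o + 4)*(o)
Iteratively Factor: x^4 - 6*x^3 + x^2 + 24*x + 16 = (x + 1)*(x^3 - 7*x^2 + 8*x + 16) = (x - 4)*(x + 1)*(x^2 - 3*x - 4) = (x - 4)*(x + 1)^2*(x - 4)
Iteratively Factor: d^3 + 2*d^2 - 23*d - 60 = (d - 5)*(d^2 + 7*d + 12) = (d - 5)*(d + 3)*(d + 4)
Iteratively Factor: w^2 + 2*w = (w + 2)*(w)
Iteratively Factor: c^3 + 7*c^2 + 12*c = (c + 4)*(c^2 + 3*c) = (c + 3)*(c + 4)*(c)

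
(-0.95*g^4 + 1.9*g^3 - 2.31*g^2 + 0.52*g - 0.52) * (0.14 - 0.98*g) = 0.931*g^5 - 1.995*g^4 + 2.5298*g^3 - 0.833*g^2 + 0.5824*g - 0.0728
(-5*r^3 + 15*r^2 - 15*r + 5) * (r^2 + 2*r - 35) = -5*r^5 + 5*r^4 + 190*r^3 - 550*r^2 + 535*r - 175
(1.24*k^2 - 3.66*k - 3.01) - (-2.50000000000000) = 1.24*k^2 - 3.66*k - 0.51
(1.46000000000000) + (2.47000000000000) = 3.93000000000000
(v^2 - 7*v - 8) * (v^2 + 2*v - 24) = v^4 - 5*v^3 - 46*v^2 + 152*v + 192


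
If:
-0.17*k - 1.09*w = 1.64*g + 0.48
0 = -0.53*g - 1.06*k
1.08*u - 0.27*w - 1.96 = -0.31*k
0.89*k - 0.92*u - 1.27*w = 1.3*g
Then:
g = 3.84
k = -1.92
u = 0.89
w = -5.92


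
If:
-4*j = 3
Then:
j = -3/4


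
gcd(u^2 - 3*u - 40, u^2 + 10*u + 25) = u + 5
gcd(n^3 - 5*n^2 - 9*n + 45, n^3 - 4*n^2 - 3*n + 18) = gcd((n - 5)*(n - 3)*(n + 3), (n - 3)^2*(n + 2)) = n - 3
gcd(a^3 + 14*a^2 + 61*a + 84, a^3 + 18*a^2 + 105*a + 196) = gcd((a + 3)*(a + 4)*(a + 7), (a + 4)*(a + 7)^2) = a^2 + 11*a + 28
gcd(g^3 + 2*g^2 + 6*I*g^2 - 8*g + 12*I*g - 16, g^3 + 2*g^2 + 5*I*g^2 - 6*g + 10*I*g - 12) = g^2 + g*(2 + 2*I) + 4*I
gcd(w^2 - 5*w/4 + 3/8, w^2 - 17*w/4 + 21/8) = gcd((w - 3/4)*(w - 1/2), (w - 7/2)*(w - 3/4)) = w - 3/4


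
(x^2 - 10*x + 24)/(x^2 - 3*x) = (x^2 - 10*x + 24)/(x*(x - 3))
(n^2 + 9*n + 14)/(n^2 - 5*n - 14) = (n + 7)/(n - 7)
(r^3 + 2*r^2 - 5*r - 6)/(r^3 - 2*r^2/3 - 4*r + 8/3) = 3*(r^2 + 4*r + 3)/(3*r^2 + 4*r - 4)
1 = 1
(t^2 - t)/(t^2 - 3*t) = (t - 1)/(t - 3)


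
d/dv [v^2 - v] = 2*v - 1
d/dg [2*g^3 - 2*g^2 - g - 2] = 6*g^2 - 4*g - 1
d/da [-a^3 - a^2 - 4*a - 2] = -3*a^2 - 2*a - 4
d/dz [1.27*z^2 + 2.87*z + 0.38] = 2.54*z + 2.87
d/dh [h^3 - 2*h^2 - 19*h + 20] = 3*h^2 - 4*h - 19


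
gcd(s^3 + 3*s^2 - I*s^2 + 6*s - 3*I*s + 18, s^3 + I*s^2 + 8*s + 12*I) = s^2 - I*s + 6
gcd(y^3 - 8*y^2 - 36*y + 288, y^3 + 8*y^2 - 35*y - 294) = y - 6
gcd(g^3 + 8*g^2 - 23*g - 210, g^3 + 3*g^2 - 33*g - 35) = g^2 + 2*g - 35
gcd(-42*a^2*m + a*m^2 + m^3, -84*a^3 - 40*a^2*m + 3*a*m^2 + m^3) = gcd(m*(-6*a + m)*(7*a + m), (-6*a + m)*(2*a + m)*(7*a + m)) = 42*a^2 - a*m - m^2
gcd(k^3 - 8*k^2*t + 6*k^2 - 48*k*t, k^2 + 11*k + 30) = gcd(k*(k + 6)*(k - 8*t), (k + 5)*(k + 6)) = k + 6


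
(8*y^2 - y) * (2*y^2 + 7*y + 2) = 16*y^4 + 54*y^3 + 9*y^2 - 2*y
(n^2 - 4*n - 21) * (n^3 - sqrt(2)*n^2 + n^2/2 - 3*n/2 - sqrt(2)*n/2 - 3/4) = n^5 - 7*n^4/2 - sqrt(2)*n^4 - 49*n^3/2 + 7*sqrt(2)*n^3/2 - 21*n^2/4 + 23*sqrt(2)*n^2 + 21*sqrt(2)*n/2 + 69*n/2 + 63/4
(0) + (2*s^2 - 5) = 2*s^2 - 5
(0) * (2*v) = 0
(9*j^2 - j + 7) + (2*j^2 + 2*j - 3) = 11*j^2 + j + 4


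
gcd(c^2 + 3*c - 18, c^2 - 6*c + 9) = c - 3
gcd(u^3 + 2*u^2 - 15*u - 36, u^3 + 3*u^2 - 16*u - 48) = u^2 - u - 12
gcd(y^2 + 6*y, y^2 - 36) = y + 6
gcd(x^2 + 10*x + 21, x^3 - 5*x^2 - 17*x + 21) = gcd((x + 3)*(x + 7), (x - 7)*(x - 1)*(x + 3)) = x + 3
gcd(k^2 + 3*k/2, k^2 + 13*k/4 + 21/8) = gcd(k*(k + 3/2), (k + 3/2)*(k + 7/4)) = k + 3/2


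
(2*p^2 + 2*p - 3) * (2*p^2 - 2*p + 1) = 4*p^4 - 8*p^2 + 8*p - 3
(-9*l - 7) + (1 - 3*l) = -12*l - 6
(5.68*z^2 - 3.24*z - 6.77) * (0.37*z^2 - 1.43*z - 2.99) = 2.1016*z^4 - 9.3212*z^3 - 14.8549*z^2 + 19.3687*z + 20.2423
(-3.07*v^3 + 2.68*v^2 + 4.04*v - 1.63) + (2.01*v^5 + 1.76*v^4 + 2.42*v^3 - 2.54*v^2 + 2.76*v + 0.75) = 2.01*v^5 + 1.76*v^4 - 0.65*v^3 + 0.14*v^2 + 6.8*v - 0.88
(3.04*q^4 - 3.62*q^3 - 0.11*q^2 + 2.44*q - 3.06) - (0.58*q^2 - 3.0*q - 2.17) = 3.04*q^4 - 3.62*q^3 - 0.69*q^2 + 5.44*q - 0.89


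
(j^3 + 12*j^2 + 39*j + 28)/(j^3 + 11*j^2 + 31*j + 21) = (j + 4)/(j + 3)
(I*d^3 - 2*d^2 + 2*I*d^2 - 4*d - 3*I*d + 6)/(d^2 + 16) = (I*d^3 + 2*d^2*(-1 + I) - d*(4 + 3*I) + 6)/(d^2 + 16)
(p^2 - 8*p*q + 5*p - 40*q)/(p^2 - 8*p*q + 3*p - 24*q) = (p + 5)/(p + 3)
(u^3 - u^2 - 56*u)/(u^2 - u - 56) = u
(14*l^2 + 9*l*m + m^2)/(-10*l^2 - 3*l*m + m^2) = (-7*l - m)/(5*l - m)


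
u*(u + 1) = u^2 + u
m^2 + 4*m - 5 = (m - 1)*(m + 5)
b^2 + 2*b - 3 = (b - 1)*(b + 3)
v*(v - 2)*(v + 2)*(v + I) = v^4 + I*v^3 - 4*v^2 - 4*I*v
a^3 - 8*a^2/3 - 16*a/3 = a*(a - 4)*(a + 4/3)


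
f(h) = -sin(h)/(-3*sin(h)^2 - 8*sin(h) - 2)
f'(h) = -(6*sin(h)*cos(h) + 8*cos(h))*sin(h)/(-3*sin(h)^2 - 8*sin(h) - 2)^2 - cos(h)/(-3*sin(h)^2 - 8*sin(h) - 2)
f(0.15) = 0.05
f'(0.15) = 0.18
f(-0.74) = 0.33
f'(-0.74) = 0.11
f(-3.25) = 0.04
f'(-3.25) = -0.23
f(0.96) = 0.08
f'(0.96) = -0.00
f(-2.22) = 0.32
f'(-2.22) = -0.01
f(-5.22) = 0.08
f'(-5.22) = -0.00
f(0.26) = 0.06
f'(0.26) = 0.10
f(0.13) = 0.04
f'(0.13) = 0.20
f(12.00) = 0.38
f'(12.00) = 0.47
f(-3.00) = -0.15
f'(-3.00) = -2.22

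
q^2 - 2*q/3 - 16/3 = (q - 8/3)*(q + 2)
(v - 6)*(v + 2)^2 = v^3 - 2*v^2 - 20*v - 24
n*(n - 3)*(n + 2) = n^3 - n^2 - 6*n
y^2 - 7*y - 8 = (y - 8)*(y + 1)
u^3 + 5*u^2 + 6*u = u*(u + 2)*(u + 3)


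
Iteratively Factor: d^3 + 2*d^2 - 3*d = (d - 1)*(d^2 + 3*d) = (d - 1)*(d + 3)*(d)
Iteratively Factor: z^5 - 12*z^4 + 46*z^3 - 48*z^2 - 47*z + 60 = (z + 1)*(z^4 - 13*z^3 + 59*z^2 - 107*z + 60) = (z - 1)*(z + 1)*(z^3 - 12*z^2 + 47*z - 60) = (z - 4)*(z - 1)*(z + 1)*(z^2 - 8*z + 15) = (z - 5)*(z - 4)*(z - 1)*(z + 1)*(z - 3)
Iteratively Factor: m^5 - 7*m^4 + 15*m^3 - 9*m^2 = (m)*(m^4 - 7*m^3 + 15*m^2 - 9*m) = m*(m - 3)*(m^3 - 4*m^2 + 3*m) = m*(m - 3)*(m - 1)*(m^2 - 3*m) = m^2*(m - 3)*(m - 1)*(m - 3)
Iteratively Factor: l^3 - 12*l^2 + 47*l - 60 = (l - 4)*(l^2 - 8*l + 15) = (l - 5)*(l - 4)*(l - 3)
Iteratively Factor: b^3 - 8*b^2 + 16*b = (b)*(b^2 - 8*b + 16) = b*(b - 4)*(b - 4)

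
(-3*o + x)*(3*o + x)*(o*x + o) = -9*o^3*x - 9*o^3 + o*x^3 + o*x^2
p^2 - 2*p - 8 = (p - 4)*(p + 2)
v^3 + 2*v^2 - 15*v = v*(v - 3)*(v + 5)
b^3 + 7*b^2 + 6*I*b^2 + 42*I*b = b*(b + 7)*(b + 6*I)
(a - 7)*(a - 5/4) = a^2 - 33*a/4 + 35/4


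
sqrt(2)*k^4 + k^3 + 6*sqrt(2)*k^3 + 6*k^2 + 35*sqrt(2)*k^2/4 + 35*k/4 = k*(k + 5/2)*(k + 7/2)*(sqrt(2)*k + 1)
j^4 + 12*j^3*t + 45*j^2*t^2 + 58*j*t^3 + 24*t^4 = (j + t)^2*(j + 4*t)*(j + 6*t)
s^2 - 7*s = s*(s - 7)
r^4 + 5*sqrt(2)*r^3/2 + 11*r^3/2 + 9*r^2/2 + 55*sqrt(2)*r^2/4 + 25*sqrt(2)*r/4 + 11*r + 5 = (r + 1/2)*(r + 5)*(r + sqrt(2)/2)*(r + 2*sqrt(2))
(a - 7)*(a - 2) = a^2 - 9*a + 14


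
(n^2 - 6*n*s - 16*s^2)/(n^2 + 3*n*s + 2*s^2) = (n - 8*s)/(n + s)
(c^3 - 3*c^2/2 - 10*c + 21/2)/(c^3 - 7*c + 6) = (c - 7/2)/(c - 2)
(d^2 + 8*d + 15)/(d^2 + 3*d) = (d + 5)/d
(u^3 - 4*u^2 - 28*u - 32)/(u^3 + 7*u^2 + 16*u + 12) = (u - 8)/(u + 3)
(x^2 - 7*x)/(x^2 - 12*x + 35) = x/(x - 5)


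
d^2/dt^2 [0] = 0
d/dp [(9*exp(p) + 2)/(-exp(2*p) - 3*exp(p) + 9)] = (9*exp(2*p) + 4*exp(p) + 87)*exp(p)/(exp(4*p) + 6*exp(3*p) - 9*exp(2*p) - 54*exp(p) + 81)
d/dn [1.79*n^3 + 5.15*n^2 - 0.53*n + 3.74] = 5.37*n^2 + 10.3*n - 0.53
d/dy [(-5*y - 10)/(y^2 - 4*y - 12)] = 5/(y^2 - 12*y + 36)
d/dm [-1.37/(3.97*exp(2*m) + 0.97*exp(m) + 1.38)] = (10.8778*exp(m) + 1.3289)*exp(m)/(3.97*exp(2*m) + 0.97*exp(m) + 1.38)^2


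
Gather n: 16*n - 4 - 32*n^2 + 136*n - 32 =-32*n^2 + 152*n - 36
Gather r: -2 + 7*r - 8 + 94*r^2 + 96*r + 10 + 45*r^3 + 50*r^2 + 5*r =45*r^3 + 144*r^2 + 108*r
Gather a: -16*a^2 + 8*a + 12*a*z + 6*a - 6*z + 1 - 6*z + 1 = -16*a^2 + a*(12*z + 14) - 12*z + 2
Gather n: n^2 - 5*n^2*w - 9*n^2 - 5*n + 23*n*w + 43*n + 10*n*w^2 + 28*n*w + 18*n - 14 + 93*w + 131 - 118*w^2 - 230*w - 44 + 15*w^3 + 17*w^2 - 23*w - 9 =n^2*(-5*w - 8) + n*(10*w^2 + 51*w + 56) + 15*w^3 - 101*w^2 - 160*w + 64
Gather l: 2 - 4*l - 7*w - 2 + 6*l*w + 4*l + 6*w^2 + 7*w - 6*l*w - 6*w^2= 0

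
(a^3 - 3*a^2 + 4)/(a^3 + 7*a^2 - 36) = (a^2 - a - 2)/(a^2 + 9*a + 18)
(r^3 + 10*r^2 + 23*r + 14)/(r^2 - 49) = (r^2 + 3*r + 2)/(r - 7)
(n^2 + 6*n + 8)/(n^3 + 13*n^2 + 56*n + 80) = (n + 2)/(n^2 + 9*n + 20)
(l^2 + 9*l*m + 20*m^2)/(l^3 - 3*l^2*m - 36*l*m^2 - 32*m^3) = (l + 5*m)/(l^2 - 7*l*m - 8*m^2)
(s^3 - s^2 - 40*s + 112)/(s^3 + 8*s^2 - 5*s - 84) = (s^2 - 8*s + 16)/(s^2 + s - 12)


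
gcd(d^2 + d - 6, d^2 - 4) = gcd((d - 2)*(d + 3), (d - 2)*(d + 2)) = d - 2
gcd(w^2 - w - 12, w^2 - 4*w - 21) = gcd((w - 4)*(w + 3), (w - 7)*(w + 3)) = w + 3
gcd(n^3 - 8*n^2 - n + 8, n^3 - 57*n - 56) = n^2 - 7*n - 8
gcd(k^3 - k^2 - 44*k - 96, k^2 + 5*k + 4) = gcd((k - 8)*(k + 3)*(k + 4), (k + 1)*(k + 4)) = k + 4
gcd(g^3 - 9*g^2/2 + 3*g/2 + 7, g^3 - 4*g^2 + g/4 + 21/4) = g^2 - 5*g/2 - 7/2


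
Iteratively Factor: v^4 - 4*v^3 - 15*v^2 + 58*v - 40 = (v - 5)*(v^3 + v^2 - 10*v + 8) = (v - 5)*(v - 2)*(v^2 + 3*v - 4) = (v - 5)*(v - 2)*(v + 4)*(v - 1)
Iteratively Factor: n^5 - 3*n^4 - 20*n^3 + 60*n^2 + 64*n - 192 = (n - 3)*(n^4 - 20*n^2 + 64) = (n - 3)*(n + 4)*(n^3 - 4*n^2 - 4*n + 16) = (n - 3)*(n - 2)*(n + 4)*(n^2 - 2*n - 8) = (n - 4)*(n - 3)*(n - 2)*(n + 4)*(n + 2)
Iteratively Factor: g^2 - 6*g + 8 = (g - 2)*(g - 4)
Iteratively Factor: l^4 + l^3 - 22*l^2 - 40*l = (l + 2)*(l^3 - l^2 - 20*l) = (l + 2)*(l + 4)*(l^2 - 5*l) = (l - 5)*(l + 2)*(l + 4)*(l)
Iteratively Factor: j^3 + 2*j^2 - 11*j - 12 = (j - 3)*(j^2 + 5*j + 4) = (j - 3)*(j + 4)*(j + 1)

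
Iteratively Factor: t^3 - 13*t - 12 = (t - 4)*(t^2 + 4*t + 3) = (t - 4)*(t + 1)*(t + 3)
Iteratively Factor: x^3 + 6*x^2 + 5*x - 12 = (x + 3)*(x^2 + 3*x - 4) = (x + 3)*(x + 4)*(x - 1)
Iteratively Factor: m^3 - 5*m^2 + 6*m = (m)*(m^2 - 5*m + 6) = m*(m - 2)*(m - 3)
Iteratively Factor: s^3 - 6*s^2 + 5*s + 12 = (s + 1)*(s^2 - 7*s + 12) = (s - 4)*(s + 1)*(s - 3)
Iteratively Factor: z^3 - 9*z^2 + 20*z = (z - 4)*(z^2 - 5*z) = z*(z - 4)*(z - 5)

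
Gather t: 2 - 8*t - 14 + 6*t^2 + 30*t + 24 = 6*t^2 + 22*t + 12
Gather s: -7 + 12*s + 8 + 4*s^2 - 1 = 4*s^2 + 12*s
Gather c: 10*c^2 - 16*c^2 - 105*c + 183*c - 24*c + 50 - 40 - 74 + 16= -6*c^2 + 54*c - 48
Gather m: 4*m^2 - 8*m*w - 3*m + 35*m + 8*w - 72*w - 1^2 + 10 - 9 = 4*m^2 + m*(32 - 8*w) - 64*w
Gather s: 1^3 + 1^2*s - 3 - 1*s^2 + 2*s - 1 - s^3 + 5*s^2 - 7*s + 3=-s^3 + 4*s^2 - 4*s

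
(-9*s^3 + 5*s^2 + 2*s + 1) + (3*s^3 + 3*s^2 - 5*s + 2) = -6*s^3 + 8*s^2 - 3*s + 3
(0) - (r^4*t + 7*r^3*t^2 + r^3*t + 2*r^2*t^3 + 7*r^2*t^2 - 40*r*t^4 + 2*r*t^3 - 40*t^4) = -r^4*t - 7*r^3*t^2 - r^3*t - 2*r^2*t^3 - 7*r^2*t^2 + 40*r*t^4 - 2*r*t^3 + 40*t^4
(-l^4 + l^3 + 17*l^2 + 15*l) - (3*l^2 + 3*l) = -l^4 + l^3 + 14*l^2 + 12*l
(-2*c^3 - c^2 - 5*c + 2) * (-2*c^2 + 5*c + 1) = 4*c^5 - 8*c^4 + 3*c^3 - 30*c^2 + 5*c + 2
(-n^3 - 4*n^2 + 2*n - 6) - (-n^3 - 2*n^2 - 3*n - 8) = -2*n^2 + 5*n + 2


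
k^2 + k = k*(k + 1)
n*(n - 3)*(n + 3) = n^3 - 9*n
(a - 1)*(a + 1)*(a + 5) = a^3 + 5*a^2 - a - 5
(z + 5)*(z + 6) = z^2 + 11*z + 30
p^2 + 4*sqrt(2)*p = p*(p + 4*sqrt(2))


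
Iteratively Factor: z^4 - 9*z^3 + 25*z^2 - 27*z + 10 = (z - 1)*(z^3 - 8*z^2 + 17*z - 10) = (z - 2)*(z - 1)*(z^2 - 6*z + 5) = (z - 5)*(z - 2)*(z - 1)*(z - 1)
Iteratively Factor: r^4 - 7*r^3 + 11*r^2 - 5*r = (r - 5)*(r^3 - 2*r^2 + r) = (r - 5)*(r - 1)*(r^2 - r) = r*(r - 5)*(r - 1)*(r - 1)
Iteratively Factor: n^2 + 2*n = (n)*(n + 2)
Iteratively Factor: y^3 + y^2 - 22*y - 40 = (y - 5)*(y^2 + 6*y + 8) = (y - 5)*(y + 4)*(y + 2)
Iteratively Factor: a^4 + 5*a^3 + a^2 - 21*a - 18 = (a - 2)*(a^3 + 7*a^2 + 15*a + 9) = (a - 2)*(a + 3)*(a^2 + 4*a + 3) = (a - 2)*(a + 1)*(a + 3)*(a + 3)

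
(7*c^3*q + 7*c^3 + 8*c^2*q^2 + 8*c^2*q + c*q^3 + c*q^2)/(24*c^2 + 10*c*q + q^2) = c*(7*c^2*q + 7*c^2 + 8*c*q^2 + 8*c*q + q^3 + q^2)/(24*c^2 + 10*c*q + q^2)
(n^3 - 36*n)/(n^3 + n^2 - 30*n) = (n - 6)/(n - 5)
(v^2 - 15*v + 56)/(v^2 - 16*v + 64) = (v - 7)/(v - 8)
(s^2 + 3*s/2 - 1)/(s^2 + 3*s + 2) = (s - 1/2)/(s + 1)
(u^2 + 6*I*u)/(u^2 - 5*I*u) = (u + 6*I)/(u - 5*I)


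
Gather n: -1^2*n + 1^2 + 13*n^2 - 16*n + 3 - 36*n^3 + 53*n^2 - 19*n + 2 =-36*n^3 + 66*n^2 - 36*n + 6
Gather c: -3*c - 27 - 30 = -3*c - 57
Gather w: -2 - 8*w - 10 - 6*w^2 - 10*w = -6*w^2 - 18*w - 12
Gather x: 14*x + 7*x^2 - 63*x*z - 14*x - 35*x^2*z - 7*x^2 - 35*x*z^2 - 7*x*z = -35*x^2*z + x*(-35*z^2 - 70*z)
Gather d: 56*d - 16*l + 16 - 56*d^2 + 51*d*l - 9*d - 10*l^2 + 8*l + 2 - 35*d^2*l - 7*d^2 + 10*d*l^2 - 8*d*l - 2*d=d^2*(-35*l - 63) + d*(10*l^2 + 43*l + 45) - 10*l^2 - 8*l + 18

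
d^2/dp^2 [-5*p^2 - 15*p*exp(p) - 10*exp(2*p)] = -15*p*exp(p) - 40*exp(2*p) - 30*exp(p) - 10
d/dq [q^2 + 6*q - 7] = 2*q + 6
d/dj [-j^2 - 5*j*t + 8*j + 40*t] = -2*j - 5*t + 8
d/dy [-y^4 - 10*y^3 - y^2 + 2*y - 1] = -4*y^3 - 30*y^2 - 2*y + 2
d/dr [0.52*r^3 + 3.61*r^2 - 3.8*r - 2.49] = 1.56*r^2 + 7.22*r - 3.8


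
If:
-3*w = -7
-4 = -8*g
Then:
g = 1/2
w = 7/3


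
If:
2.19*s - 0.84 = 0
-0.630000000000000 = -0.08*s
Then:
No Solution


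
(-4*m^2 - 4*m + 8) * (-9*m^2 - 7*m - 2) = 36*m^4 + 64*m^3 - 36*m^2 - 48*m - 16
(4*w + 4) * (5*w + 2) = 20*w^2 + 28*w + 8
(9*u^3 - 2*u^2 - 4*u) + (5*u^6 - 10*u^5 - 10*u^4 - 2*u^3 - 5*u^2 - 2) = 5*u^6 - 10*u^5 - 10*u^4 + 7*u^3 - 7*u^2 - 4*u - 2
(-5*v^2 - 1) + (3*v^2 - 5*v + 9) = -2*v^2 - 5*v + 8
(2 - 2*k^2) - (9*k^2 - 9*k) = -11*k^2 + 9*k + 2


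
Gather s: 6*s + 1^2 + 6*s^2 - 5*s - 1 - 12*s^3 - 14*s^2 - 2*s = -12*s^3 - 8*s^2 - s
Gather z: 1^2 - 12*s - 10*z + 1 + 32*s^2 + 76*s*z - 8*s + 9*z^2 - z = 32*s^2 - 20*s + 9*z^2 + z*(76*s - 11) + 2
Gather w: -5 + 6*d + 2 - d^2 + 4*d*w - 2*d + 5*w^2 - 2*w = -d^2 + 4*d + 5*w^2 + w*(4*d - 2) - 3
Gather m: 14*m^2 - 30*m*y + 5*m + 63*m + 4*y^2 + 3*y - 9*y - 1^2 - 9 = 14*m^2 + m*(68 - 30*y) + 4*y^2 - 6*y - 10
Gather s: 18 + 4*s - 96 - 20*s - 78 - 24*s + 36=-40*s - 120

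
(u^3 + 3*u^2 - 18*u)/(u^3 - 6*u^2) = (u^2 + 3*u - 18)/(u*(u - 6))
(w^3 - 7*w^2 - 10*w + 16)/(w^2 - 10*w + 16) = (w^2 + w - 2)/(w - 2)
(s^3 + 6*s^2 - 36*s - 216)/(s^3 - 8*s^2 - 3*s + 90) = (s^2 + 12*s + 36)/(s^2 - 2*s - 15)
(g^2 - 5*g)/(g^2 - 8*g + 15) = g/(g - 3)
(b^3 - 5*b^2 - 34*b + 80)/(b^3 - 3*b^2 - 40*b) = (b - 2)/b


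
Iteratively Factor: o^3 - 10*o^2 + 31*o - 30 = (o - 3)*(o^2 - 7*o + 10) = (o - 5)*(o - 3)*(o - 2)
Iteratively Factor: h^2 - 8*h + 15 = (h - 3)*(h - 5)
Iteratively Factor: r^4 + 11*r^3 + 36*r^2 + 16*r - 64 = (r + 4)*(r^3 + 7*r^2 + 8*r - 16) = (r + 4)^2*(r^2 + 3*r - 4) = (r - 1)*(r + 4)^2*(r + 4)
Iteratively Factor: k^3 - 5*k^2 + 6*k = (k)*(k^2 - 5*k + 6) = k*(k - 2)*(k - 3)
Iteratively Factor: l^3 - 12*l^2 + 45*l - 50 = (l - 5)*(l^2 - 7*l + 10) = (l - 5)^2*(l - 2)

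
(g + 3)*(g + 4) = g^2 + 7*g + 12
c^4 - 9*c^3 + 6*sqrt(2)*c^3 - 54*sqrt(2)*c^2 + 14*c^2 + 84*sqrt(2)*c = c*(c - 7)*(c - 2)*(c + 6*sqrt(2))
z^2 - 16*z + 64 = (z - 8)^2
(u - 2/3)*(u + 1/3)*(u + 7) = u^3 + 20*u^2/3 - 23*u/9 - 14/9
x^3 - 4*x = x*(x - 2)*(x + 2)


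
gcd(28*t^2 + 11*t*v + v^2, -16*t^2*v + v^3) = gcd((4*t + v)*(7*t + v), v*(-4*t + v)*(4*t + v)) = 4*t + v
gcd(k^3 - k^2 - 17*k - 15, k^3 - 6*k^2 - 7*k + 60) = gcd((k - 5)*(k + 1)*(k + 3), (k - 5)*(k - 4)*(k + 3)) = k^2 - 2*k - 15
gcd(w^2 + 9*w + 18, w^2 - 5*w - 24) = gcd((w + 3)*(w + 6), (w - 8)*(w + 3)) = w + 3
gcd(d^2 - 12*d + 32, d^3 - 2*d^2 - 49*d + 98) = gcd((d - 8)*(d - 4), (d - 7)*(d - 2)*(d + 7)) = 1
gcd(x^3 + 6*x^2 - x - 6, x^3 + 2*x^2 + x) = x + 1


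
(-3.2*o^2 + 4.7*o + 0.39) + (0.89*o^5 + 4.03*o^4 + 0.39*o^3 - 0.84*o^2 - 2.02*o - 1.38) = 0.89*o^5 + 4.03*o^4 + 0.39*o^3 - 4.04*o^2 + 2.68*o - 0.99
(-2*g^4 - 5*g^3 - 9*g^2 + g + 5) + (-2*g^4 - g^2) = -4*g^4 - 5*g^3 - 10*g^2 + g + 5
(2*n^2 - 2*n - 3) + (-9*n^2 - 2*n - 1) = -7*n^2 - 4*n - 4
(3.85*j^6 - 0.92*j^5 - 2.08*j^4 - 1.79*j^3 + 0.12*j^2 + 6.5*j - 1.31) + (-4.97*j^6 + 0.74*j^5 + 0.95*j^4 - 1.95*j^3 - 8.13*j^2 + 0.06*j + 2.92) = -1.12*j^6 - 0.18*j^5 - 1.13*j^4 - 3.74*j^3 - 8.01*j^2 + 6.56*j + 1.61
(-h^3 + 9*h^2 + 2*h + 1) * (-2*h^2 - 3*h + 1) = 2*h^5 - 15*h^4 - 32*h^3 + h^2 - h + 1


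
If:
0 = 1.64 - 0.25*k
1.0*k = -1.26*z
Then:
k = 6.56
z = -5.21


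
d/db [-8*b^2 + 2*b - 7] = 2 - 16*b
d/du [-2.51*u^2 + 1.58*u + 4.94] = 1.58 - 5.02*u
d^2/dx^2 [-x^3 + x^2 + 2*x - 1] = 2 - 6*x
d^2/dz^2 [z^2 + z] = 2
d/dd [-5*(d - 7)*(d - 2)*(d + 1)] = -15*d^2 + 80*d - 25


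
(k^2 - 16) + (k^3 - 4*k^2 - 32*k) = k^3 - 3*k^2 - 32*k - 16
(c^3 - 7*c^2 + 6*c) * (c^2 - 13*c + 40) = c^5 - 20*c^4 + 137*c^3 - 358*c^2 + 240*c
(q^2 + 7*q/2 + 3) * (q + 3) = q^3 + 13*q^2/2 + 27*q/2 + 9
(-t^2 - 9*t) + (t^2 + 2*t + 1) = 1 - 7*t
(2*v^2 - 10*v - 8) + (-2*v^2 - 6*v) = -16*v - 8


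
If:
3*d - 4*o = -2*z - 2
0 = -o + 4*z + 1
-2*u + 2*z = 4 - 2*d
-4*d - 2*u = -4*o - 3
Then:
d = 3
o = 3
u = 3/2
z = 1/2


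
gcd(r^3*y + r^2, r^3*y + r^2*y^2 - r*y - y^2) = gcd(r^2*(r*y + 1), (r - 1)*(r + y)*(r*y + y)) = 1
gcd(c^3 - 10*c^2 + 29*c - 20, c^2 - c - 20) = c - 5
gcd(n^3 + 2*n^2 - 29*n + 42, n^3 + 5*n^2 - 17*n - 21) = n^2 + 4*n - 21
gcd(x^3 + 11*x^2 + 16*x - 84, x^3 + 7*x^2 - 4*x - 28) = x^2 + 5*x - 14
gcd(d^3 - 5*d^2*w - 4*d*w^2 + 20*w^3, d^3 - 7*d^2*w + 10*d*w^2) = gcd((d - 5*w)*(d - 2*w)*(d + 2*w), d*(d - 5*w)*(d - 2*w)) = d^2 - 7*d*w + 10*w^2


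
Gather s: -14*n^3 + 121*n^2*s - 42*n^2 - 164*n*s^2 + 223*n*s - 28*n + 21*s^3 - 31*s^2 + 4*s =-14*n^3 - 42*n^2 - 28*n + 21*s^3 + s^2*(-164*n - 31) + s*(121*n^2 + 223*n + 4)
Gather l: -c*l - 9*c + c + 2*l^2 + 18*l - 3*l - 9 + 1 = -8*c + 2*l^2 + l*(15 - c) - 8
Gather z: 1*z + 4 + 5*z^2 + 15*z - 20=5*z^2 + 16*z - 16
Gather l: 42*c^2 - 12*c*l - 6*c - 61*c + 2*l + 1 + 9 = 42*c^2 - 67*c + l*(2 - 12*c) + 10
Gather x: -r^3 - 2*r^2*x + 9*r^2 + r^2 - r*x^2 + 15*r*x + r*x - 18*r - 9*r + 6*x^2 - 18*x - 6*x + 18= -r^3 + 10*r^2 - 27*r + x^2*(6 - r) + x*(-2*r^2 + 16*r - 24) + 18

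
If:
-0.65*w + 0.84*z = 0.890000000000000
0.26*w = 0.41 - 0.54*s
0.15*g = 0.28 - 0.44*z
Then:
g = 1.86666666666667 - 2.93333333333333*z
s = 1.41851851851852 - 0.622222222222222*z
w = 1.29230769230769*z - 1.36923076923077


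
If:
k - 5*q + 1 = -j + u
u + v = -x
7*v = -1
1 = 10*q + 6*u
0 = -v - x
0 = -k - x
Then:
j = -5/14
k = -1/7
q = 1/10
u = 0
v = -1/7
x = 1/7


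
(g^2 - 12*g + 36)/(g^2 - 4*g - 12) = (g - 6)/(g + 2)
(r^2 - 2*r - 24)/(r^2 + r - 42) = (r + 4)/(r + 7)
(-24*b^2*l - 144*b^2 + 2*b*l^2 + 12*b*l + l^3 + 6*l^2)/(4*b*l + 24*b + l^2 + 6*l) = (-24*b^2 + 2*b*l + l^2)/(4*b + l)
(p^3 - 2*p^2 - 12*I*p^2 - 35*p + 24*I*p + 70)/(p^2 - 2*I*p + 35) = (p^2 - p*(2 + 5*I) + 10*I)/(p + 5*I)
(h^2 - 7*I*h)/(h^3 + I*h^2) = (h - 7*I)/(h*(h + I))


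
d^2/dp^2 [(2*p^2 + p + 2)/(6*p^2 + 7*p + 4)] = 12*(-8*p^3 + 12*p^2 + 30*p + 9)/(216*p^6 + 756*p^5 + 1314*p^4 + 1351*p^3 + 876*p^2 + 336*p + 64)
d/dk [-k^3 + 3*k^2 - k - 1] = -3*k^2 + 6*k - 1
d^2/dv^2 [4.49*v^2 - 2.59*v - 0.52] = 8.98000000000000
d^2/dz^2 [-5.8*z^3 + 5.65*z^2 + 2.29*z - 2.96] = 11.3 - 34.8*z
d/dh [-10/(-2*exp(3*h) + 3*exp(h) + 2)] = (30 - 60*exp(2*h))*exp(h)/(-2*exp(3*h) + 3*exp(h) + 2)^2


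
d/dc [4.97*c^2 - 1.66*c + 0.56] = 9.94*c - 1.66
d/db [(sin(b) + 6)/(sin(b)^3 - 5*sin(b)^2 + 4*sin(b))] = (-2*sin(b)^3 - 13*sin(b)^2 + 60*sin(b) - 24)*cos(b)/((sin(b) - 4)^2*(sin(b) - 1)^2*sin(b)^2)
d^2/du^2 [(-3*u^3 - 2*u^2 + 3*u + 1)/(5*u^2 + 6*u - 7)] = 6*(-26*u^3 + 81*u^2 - 12*u + 33)/(125*u^6 + 450*u^5 + 15*u^4 - 1044*u^3 - 21*u^2 + 882*u - 343)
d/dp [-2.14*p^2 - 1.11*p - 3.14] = -4.28*p - 1.11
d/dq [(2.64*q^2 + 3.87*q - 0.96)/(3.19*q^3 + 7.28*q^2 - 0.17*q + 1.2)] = (-8.4216*q^4 - 24.6906*q^3 - 19.4352*q^2 + 20.3136*q + 4.4808)/(10.1761*q^6 + 46.4464*q^5 + 51.9138*q^4 + 5.1808*q^3 + 17.5009*q^2 - 0.408*q + 1.44)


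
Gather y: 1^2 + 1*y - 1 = y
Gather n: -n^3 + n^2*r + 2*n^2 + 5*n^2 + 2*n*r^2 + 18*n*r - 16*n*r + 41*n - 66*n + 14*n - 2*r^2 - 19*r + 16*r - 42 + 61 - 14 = -n^3 + n^2*(r + 7) + n*(2*r^2 + 2*r - 11) - 2*r^2 - 3*r + 5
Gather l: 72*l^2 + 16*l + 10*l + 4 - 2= 72*l^2 + 26*l + 2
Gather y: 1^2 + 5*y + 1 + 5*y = 10*y + 2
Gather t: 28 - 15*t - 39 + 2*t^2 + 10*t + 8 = 2*t^2 - 5*t - 3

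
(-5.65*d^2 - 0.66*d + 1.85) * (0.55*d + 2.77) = -3.1075*d^3 - 16.0135*d^2 - 0.8107*d + 5.1245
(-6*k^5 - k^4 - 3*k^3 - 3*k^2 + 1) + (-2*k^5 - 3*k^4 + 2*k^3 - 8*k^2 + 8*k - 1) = -8*k^5 - 4*k^4 - k^3 - 11*k^2 + 8*k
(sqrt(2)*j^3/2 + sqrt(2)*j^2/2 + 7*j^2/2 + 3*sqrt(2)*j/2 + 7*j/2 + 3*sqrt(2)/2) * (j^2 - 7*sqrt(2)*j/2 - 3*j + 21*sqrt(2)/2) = sqrt(2)*j^5/2 - sqrt(2)*j^4 - 49*sqrt(2)*j^3/4 - 21*j^2/2 + 43*sqrt(2)*j^2/2 + 21*j + 129*sqrt(2)*j/4 + 63/2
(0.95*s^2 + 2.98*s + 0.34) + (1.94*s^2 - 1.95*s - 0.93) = 2.89*s^2 + 1.03*s - 0.59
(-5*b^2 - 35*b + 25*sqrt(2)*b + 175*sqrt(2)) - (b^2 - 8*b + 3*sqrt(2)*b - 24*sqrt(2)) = -6*b^2 - 27*b + 22*sqrt(2)*b + 199*sqrt(2)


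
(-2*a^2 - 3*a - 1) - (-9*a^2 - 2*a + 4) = 7*a^2 - a - 5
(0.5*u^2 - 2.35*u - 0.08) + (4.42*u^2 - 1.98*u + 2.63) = 4.92*u^2 - 4.33*u + 2.55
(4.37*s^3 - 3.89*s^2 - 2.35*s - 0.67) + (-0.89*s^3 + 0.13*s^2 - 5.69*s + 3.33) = 3.48*s^3 - 3.76*s^2 - 8.04*s + 2.66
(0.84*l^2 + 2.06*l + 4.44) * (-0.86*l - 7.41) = -0.7224*l^3 - 7.996*l^2 - 19.083*l - 32.9004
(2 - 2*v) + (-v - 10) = -3*v - 8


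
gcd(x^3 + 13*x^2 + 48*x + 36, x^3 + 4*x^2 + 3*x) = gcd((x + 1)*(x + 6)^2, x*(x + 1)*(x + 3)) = x + 1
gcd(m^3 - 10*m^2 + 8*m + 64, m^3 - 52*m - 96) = m^2 - 6*m - 16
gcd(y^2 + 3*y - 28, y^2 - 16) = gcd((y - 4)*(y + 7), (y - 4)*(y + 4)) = y - 4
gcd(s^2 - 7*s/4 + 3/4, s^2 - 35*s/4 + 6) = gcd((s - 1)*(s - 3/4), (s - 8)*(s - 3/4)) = s - 3/4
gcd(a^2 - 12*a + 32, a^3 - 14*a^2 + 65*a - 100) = a - 4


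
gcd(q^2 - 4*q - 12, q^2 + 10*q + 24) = 1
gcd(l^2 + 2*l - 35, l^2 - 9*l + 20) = l - 5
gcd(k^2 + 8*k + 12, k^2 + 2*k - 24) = k + 6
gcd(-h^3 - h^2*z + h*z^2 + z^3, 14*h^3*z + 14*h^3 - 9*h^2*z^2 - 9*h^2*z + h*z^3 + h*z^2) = 1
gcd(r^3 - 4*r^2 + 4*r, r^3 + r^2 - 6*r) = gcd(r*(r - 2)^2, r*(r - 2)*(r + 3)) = r^2 - 2*r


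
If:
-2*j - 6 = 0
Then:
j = -3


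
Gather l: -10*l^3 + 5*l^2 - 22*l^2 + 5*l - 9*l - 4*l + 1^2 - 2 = -10*l^3 - 17*l^2 - 8*l - 1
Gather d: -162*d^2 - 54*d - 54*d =-162*d^2 - 108*d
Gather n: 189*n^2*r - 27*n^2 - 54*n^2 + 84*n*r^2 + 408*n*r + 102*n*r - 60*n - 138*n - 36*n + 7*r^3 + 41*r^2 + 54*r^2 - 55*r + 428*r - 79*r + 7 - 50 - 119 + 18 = n^2*(189*r - 81) + n*(84*r^2 + 510*r - 234) + 7*r^3 + 95*r^2 + 294*r - 144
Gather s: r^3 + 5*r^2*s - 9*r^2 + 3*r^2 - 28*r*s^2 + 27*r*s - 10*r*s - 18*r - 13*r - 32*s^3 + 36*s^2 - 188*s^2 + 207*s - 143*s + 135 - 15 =r^3 - 6*r^2 - 31*r - 32*s^3 + s^2*(-28*r - 152) + s*(5*r^2 + 17*r + 64) + 120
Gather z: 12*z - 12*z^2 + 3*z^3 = 3*z^3 - 12*z^2 + 12*z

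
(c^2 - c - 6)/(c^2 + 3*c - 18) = (c + 2)/(c + 6)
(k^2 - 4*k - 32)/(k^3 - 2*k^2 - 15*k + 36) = (k - 8)/(k^2 - 6*k + 9)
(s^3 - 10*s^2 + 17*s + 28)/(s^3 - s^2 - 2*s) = (s^2 - 11*s + 28)/(s*(s - 2))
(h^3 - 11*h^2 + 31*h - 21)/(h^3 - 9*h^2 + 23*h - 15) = (h - 7)/(h - 5)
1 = 1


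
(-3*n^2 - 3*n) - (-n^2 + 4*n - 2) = -2*n^2 - 7*n + 2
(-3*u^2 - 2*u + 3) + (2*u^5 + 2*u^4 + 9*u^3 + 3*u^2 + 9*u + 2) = 2*u^5 + 2*u^4 + 9*u^3 + 7*u + 5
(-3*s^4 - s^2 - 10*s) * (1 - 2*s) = 6*s^5 - 3*s^4 + 2*s^3 + 19*s^2 - 10*s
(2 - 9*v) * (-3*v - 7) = 27*v^2 + 57*v - 14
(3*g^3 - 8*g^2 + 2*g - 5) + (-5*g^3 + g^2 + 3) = -2*g^3 - 7*g^2 + 2*g - 2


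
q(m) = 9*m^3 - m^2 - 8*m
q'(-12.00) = 3904.00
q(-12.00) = -15600.00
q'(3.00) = 229.00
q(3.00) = 210.00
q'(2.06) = 102.46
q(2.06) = 57.95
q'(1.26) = 32.35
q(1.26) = 6.34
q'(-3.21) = 276.63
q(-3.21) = -282.31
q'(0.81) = 8.09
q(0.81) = -2.35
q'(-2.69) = 192.75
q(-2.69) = -160.90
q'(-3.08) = 254.29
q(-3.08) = -247.81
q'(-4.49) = 545.30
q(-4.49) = -798.91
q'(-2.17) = 123.48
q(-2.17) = -79.31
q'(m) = 27*m^2 - 2*m - 8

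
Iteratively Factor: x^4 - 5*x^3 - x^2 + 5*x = (x - 1)*(x^3 - 4*x^2 - 5*x) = (x - 1)*(x + 1)*(x^2 - 5*x) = (x - 5)*(x - 1)*(x + 1)*(x)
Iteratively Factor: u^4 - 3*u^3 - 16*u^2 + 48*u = (u - 4)*(u^3 + u^2 - 12*u) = (u - 4)*(u + 4)*(u^2 - 3*u) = u*(u - 4)*(u + 4)*(u - 3)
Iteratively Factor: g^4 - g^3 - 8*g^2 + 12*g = (g - 2)*(g^3 + g^2 - 6*g) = (g - 2)^2*(g^2 + 3*g) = g*(g - 2)^2*(g + 3)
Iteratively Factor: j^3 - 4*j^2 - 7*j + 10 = (j - 5)*(j^2 + j - 2) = (j - 5)*(j + 2)*(j - 1)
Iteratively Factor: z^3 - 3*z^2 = (z)*(z^2 - 3*z) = z^2*(z - 3)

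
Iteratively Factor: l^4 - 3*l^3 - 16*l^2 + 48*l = (l + 4)*(l^3 - 7*l^2 + 12*l) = (l - 4)*(l + 4)*(l^2 - 3*l) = (l - 4)*(l - 3)*(l + 4)*(l)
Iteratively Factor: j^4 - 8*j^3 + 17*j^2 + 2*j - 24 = (j + 1)*(j^3 - 9*j^2 + 26*j - 24) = (j - 2)*(j + 1)*(j^2 - 7*j + 12) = (j - 4)*(j - 2)*(j + 1)*(j - 3)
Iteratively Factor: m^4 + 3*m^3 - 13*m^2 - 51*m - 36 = (m + 1)*(m^3 + 2*m^2 - 15*m - 36) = (m + 1)*(m + 3)*(m^2 - m - 12) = (m - 4)*(m + 1)*(m + 3)*(m + 3)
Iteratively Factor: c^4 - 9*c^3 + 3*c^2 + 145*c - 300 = (c + 4)*(c^3 - 13*c^2 + 55*c - 75) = (c - 5)*(c + 4)*(c^2 - 8*c + 15) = (c - 5)*(c - 3)*(c + 4)*(c - 5)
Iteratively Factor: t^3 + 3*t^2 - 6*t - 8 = (t - 2)*(t^2 + 5*t + 4) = (t - 2)*(t + 4)*(t + 1)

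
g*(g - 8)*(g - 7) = g^3 - 15*g^2 + 56*g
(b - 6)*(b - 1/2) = b^2 - 13*b/2 + 3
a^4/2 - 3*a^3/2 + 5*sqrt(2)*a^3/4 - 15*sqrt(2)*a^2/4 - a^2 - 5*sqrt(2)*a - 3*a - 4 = (a/2 + 1/2)*(a - 4)*(a + sqrt(2)/2)*(a + 2*sqrt(2))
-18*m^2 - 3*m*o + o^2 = (-6*m + o)*(3*m + o)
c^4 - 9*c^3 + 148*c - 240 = (c - 6)*(c - 5)*(c - 2)*(c + 4)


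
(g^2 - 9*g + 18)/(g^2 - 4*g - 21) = (-g^2 + 9*g - 18)/(-g^2 + 4*g + 21)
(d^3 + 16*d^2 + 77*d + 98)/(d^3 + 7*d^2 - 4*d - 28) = (d + 7)/(d - 2)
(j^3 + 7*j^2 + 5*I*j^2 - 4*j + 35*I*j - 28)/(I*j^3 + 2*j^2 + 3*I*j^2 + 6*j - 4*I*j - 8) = (-I*j^3 + j^2*(5 - 7*I) + j*(35 + 4*I) + 28*I)/(j^3 + j^2*(3 - 2*I) + j*(-4 - 6*I) + 8*I)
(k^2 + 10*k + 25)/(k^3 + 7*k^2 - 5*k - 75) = 1/(k - 3)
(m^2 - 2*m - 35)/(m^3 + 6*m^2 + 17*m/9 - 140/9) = 9*(m - 7)/(9*m^2 + 9*m - 28)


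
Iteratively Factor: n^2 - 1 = (n - 1)*(n + 1)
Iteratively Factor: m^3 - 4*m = (m + 2)*(m^2 - 2*m) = m*(m + 2)*(m - 2)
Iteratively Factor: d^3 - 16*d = (d + 4)*(d^2 - 4*d) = (d - 4)*(d + 4)*(d)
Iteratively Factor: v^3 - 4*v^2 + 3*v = (v)*(v^2 - 4*v + 3) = v*(v - 1)*(v - 3)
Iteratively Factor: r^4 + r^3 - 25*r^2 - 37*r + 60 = (r - 1)*(r^3 + 2*r^2 - 23*r - 60) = (r - 5)*(r - 1)*(r^2 + 7*r + 12) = (r - 5)*(r - 1)*(r + 3)*(r + 4)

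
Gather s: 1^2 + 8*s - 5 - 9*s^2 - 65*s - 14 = -9*s^2 - 57*s - 18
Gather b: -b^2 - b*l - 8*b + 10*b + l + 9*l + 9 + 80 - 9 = -b^2 + b*(2 - l) + 10*l + 80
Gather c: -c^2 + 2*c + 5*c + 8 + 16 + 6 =-c^2 + 7*c + 30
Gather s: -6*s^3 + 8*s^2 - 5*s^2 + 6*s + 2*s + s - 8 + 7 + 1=-6*s^3 + 3*s^2 + 9*s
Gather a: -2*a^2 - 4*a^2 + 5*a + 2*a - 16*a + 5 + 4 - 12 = -6*a^2 - 9*a - 3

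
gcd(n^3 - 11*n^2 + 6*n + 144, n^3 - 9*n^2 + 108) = n^2 - 3*n - 18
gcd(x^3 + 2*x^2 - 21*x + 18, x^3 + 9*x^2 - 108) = x^2 + 3*x - 18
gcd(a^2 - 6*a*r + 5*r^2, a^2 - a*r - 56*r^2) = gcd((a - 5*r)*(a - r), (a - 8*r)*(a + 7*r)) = 1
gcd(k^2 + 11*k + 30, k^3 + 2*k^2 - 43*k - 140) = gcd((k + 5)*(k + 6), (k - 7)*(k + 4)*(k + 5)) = k + 5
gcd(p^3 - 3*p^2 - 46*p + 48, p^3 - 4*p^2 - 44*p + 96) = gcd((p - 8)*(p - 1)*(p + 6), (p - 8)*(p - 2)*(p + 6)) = p^2 - 2*p - 48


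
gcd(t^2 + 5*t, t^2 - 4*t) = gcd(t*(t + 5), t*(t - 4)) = t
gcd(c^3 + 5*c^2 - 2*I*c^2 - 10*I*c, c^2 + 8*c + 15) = c + 5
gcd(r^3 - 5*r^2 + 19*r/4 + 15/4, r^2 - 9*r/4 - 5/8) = r - 5/2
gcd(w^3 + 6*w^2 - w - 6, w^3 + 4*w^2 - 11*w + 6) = w^2 + 5*w - 6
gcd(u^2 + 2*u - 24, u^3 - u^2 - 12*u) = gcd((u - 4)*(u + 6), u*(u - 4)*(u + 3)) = u - 4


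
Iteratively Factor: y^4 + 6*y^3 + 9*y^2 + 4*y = (y + 1)*(y^3 + 5*y^2 + 4*y) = y*(y + 1)*(y^2 + 5*y + 4) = y*(y + 1)^2*(y + 4)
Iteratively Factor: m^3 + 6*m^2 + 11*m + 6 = (m + 3)*(m^2 + 3*m + 2) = (m + 2)*(m + 3)*(m + 1)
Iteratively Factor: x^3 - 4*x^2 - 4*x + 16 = (x - 4)*(x^2 - 4) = (x - 4)*(x + 2)*(x - 2)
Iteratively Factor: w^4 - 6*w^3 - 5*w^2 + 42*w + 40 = (w - 5)*(w^3 - w^2 - 10*w - 8) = (w - 5)*(w + 2)*(w^2 - 3*w - 4) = (w - 5)*(w - 4)*(w + 2)*(w + 1)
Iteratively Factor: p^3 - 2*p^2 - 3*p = (p + 1)*(p^2 - 3*p) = p*(p + 1)*(p - 3)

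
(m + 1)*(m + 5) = m^2 + 6*m + 5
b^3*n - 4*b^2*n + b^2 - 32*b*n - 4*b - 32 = (b - 8)*(b + 4)*(b*n + 1)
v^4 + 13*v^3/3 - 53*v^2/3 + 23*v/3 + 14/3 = (v - 2)*(v - 1)*(v + 1/3)*(v + 7)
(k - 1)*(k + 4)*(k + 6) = k^3 + 9*k^2 + 14*k - 24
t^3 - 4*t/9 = t*(t - 2/3)*(t + 2/3)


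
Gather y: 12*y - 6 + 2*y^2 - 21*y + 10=2*y^2 - 9*y + 4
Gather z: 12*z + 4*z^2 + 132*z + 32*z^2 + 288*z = 36*z^2 + 432*z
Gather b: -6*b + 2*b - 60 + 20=-4*b - 40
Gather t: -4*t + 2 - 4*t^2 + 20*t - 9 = -4*t^2 + 16*t - 7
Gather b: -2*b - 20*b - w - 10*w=-22*b - 11*w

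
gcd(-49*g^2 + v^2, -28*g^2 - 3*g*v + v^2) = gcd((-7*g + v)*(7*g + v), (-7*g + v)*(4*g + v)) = -7*g + v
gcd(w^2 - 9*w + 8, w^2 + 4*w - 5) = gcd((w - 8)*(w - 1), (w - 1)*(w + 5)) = w - 1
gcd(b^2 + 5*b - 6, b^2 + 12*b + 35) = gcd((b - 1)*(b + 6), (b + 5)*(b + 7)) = 1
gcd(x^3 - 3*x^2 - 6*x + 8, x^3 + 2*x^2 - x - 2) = x^2 + x - 2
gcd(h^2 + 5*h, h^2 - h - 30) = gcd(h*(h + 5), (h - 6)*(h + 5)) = h + 5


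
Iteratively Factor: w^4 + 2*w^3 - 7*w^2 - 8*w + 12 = (w + 3)*(w^3 - w^2 - 4*w + 4) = (w - 2)*(w + 3)*(w^2 + w - 2) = (w - 2)*(w - 1)*(w + 3)*(w + 2)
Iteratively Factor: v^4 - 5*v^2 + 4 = (v - 2)*(v^3 + 2*v^2 - v - 2) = (v - 2)*(v + 2)*(v^2 - 1) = (v - 2)*(v + 1)*(v + 2)*(v - 1)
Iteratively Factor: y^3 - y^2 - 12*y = (y - 4)*(y^2 + 3*y) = y*(y - 4)*(y + 3)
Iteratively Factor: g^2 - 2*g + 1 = (g - 1)*(g - 1)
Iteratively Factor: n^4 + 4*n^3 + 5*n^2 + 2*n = (n)*(n^3 + 4*n^2 + 5*n + 2) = n*(n + 1)*(n^2 + 3*n + 2) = n*(n + 1)*(n + 2)*(n + 1)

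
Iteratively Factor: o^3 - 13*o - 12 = (o + 3)*(o^2 - 3*o - 4) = (o - 4)*(o + 3)*(o + 1)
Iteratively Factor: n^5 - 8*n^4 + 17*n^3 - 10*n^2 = (n - 2)*(n^4 - 6*n^3 + 5*n^2) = n*(n - 2)*(n^3 - 6*n^2 + 5*n) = n^2*(n - 2)*(n^2 - 6*n + 5) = n^2*(n - 2)*(n - 1)*(n - 5)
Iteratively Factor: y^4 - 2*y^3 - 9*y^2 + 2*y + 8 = (y + 2)*(y^3 - 4*y^2 - y + 4) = (y - 1)*(y + 2)*(y^2 - 3*y - 4) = (y - 1)*(y + 1)*(y + 2)*(y - 4)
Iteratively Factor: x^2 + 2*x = (x + 2)*(x)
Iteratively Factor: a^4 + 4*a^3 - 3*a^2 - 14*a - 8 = (a + 1)*(a^3 + 3*a^2 - 6*a - 8) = (a + 1)*(a + 4)*(a^2 - a - 2) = (a + 1)^2*(a + 4)*(a - 2)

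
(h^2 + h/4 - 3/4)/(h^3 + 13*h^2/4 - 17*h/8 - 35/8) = 2*(4*h - 3)/(8*h^2 + 18*h - 35)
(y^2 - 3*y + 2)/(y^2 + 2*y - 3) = (y - 2)/(y + 3)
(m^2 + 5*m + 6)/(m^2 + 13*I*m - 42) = (m^2 + 5*m + 6)/(m^2 + 13*I*m - 42)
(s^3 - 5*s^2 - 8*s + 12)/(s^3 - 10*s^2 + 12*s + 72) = (s - 1)/(s - 6)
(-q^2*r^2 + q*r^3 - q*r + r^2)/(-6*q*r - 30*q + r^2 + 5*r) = r*(q^2*r - q*r^2 + q - r)/(6*q*r + 30*q - r^2 - 5*r)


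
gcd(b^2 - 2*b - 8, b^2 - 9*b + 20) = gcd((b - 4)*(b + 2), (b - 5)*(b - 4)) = b - 4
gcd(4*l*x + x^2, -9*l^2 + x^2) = 1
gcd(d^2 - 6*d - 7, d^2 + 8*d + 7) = d + 1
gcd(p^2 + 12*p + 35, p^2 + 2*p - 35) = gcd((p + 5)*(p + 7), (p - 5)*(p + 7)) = p + 7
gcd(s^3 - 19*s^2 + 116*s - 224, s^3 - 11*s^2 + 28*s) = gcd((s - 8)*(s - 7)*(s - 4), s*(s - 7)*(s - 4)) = s^2 - 11*s + 28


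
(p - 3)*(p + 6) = p^2 + 3*p - 18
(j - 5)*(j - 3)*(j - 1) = j^3 - 9*j^2 + 23*j - 15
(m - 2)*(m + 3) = m^2 + m - 6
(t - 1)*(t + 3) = t^2 + 2*t - 3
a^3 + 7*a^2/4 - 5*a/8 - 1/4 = (a - 1/2)*(a + 1/4)*(a + 2)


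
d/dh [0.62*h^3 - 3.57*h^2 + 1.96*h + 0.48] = 1.86*h^2 - 7.14*h + 1.96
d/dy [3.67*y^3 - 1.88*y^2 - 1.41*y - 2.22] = 11.01*y^2 - 3.76*y - 1.41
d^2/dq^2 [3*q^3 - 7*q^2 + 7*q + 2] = 18*q - 14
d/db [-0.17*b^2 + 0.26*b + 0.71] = 0.26 - 0.34*b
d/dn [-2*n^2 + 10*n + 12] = 10 - 4*n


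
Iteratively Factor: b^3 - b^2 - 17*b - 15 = (b + 3)*(b^2 - 4*b - 5) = (b + 1)*(b + 3)*(b - 5)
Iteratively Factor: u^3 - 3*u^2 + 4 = (u + 1)*(u^2 - 4*u + 4) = (u - 2)*(u + 1)*(u - 2)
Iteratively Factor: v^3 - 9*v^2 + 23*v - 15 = (v - 1)*(v^2 - 8*v + 15) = (v - 3)*(v - 1)*(v - 5)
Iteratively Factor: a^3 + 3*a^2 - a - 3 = (a - 1)*(a^2 + 4*a + 3) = (a - 1)*(a + 3)*(a + 1)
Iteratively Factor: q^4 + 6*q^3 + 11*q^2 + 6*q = (q + 3)*(q^3 + 3*q^2 + 2*q) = (q + 1)*(q + 3)*(q^2 + 2*q) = (q + 1)*(q + 2)*(q + 3)*(q)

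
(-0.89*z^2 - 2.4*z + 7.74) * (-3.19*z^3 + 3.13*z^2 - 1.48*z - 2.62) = 2.8391*z^5 + 4.8703*z^4 - 30.8854*z^3 + 30.11*z^2 - 5.1672*z - 20.2788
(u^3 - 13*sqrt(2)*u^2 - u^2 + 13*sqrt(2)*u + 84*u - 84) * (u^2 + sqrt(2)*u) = u^5 - 12*sqrt(2)*u^4 - u^4 + 12*sqrt(2)*u^3 + 58*u^3 - 58*u^2 + 84*sqrt(2)*u^2 - 84*sqrt(2)*u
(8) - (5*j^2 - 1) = 9 - 5*j^2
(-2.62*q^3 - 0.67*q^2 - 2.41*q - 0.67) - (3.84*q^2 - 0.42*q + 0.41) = -2.62*q^3 - 4.51*q^2 - 1.99*q - 1.08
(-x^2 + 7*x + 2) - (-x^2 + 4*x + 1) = 3*x + 1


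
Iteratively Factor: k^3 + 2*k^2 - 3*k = (k + 3)*(k^2 - k) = (k - 1)*(k + 3)*(k)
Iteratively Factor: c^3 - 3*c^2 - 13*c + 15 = (c - 1)*(c^2 - 2*c - 15) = (c - 1)*(c + 3)*(c - 5)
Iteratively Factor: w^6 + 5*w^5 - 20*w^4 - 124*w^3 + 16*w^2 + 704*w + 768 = (w + 2)*(w^5 + 3*w^4 - 26*w^3 - 72*w^2 + 160*w + 384) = (w + 2)*(w + 4)*(w^4 - w^3 - 22*w^2 + 16*w + 96) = (w - 3)*(w + 2)*(w + 4)*(w^3 + 2*w^2 - 16*w - 32) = (w - 3)*(w + 2)^2*(w + 4)*(w^2 - 16) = (w - 3)*(w + 2)^2*(w + 4)^2*(w - 4)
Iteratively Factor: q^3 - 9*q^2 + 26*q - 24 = (q - 2)*(q^2 - 7*q + 12) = (q - 4)*(q - 2)*(q - 3)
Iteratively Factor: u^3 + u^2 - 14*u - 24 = (u + 3)*(u^2 - 2*u - 8) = (u - 4)*(u + 3)*(u + 2)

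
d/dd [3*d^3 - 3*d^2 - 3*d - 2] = 9*d^2 - 6*d - 3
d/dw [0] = 0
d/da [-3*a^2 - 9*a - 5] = -6*a - 9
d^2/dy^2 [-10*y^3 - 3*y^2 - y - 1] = -60*y - 6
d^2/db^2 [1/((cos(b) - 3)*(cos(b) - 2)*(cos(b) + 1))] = (-90*(1 - cos(b)^2)^2 + 12*sin(b)^6 + 3*cos(b)^6 + 44*cos(b)^5 + 2*cos(b)^3 - 139*cos(b)^2 - 54*cos(b) + 128)/((cos(b) - 3)^3*(cos(b) - 2)^3*(cos(b) + 1)^3)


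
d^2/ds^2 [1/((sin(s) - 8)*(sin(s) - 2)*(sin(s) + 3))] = (-9*sin(s)^6 + 77*sin(s)^5 - 156*sin(s)^4 + 26*sin(s)^3 - 1330*sin(s)^2 - 372*sin(s) + 1064)/((sin(s) - 8)^3*(sin(s) - 2)^3*(sin(s) + 3)^3)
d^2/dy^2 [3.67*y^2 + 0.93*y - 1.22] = 7.34000000000000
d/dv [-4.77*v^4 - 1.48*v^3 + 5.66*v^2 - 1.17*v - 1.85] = -19.08*v^3 - 4.44*v^2 + 11.32*v - 1.17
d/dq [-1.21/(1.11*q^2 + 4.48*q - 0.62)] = (2.6862*q + 5.4208)/(1.11*q^2 + 4.48*q - 0.62)^2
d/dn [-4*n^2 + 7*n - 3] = 7 - 8*n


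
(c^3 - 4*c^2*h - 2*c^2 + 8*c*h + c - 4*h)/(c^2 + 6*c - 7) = (c^2 - 4*c*h - c + 4*h)/(c + 7)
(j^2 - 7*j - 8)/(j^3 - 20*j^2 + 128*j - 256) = (j + 1)/(j^2 - 12*j + 32)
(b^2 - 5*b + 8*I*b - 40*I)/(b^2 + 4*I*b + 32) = (b - 5)/(b - 4*I)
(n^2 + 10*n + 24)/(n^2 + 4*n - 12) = (n + 4)/(n - 2)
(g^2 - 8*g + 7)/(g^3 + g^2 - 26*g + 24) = (g - 7)/(g^2 + 2*g - 24)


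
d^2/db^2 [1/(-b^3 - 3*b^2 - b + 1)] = 2*(3*(b + 1)*(b^3 + 3*b^2 + b - 1) - (3*b^2 + 6*b + 1)^2)/(b^3 + 3*b^2 + b - 1)^3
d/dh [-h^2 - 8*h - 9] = -2*h - 8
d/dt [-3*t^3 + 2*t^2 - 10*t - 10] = -9*t^2 + 4*t - 10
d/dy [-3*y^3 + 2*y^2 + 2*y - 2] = -9*y^2 + 4*y + 2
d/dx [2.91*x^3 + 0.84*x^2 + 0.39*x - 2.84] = 8.73*x^2 + 1.68*x + 0.39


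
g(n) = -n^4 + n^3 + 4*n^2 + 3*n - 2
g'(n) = -4*n^3 + 3*n^2 + 8*n + 3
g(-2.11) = -19.74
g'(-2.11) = 37.05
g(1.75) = 11.48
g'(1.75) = 4.75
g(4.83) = -325.75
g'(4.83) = -339.09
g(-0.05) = -2.14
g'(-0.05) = 2.61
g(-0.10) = -2.26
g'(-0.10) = 2.23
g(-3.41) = -140.58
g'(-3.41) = 169.21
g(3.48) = -47.64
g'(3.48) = -101.41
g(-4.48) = -427.89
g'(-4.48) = 387.03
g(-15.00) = -53147.00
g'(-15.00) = 14058.00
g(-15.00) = -53147.00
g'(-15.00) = 14058.00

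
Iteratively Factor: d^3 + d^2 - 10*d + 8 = (d - 1)*(d^2 + 2*d - 8) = (d - 1)*(d + 4)*(d - 2)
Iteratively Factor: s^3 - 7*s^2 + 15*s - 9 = (s - 3)*(s^2 - 4*s + 3) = (s - 3)*(s - 1)*(s - 3)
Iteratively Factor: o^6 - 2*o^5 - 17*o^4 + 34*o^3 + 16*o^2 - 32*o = (o)*(o^5 - 2*o^4 - 17*o^3 + 34*o^2 + 16*o - 32) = o*(o + 4)*(o^4 - 6*o^3 + 7*o^2 + 6*o - 8) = o*(o - 1)*(o + 4)*(o^3 - 5*o^2 + 2*o + 8) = o*(o - 4)*(o - 1)*(o + 4)*(o^2 - o - 2) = o*(o - 4)*(o - 1)*(o + 1)*(o + 4)*(o - 2)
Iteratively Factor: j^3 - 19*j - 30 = (j + 3)*(j^2 - 3*j - 10) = (j + 2)*(j + 3)*(j - 5)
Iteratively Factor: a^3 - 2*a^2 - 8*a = (a + 2)*(a^2 - 4*a) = (a - 4)*(a + 2)*(a)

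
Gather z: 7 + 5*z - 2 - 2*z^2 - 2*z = -2*z^2 + 3*z + 5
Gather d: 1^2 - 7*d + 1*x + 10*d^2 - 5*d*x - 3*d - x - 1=10*d^2 + d*(-5*x - 10)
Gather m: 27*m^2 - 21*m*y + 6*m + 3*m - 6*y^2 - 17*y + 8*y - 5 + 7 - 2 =27*m^2 + m*(9 - 21*y) - 6*y^2 - 9*y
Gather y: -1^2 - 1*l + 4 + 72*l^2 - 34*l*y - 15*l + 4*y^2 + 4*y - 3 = 72*l^2 - 16*l + 4*y^2 + y*(4 - 34*l)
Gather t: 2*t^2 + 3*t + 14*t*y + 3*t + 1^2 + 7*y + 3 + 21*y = 2*t^2 + t*(14*y + 6) + 28*y + 4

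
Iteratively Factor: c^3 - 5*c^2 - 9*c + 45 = (c - 3)*(c^2 - 2*c - 15) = (c - 5)*(c - 3)*(c + 3)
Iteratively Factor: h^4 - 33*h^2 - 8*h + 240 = (h - 5)*(h^3 + 5*h^2 - 8*h - 48) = (h - 5)*(h + 4)*(h^2 + h - 12) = (h - 5)*(h + 4)^2*(h - 3)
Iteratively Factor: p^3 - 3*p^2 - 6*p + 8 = (p - 4)*(p^2 + p - 2) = (p - 4)*(p + 2)*(p - 1)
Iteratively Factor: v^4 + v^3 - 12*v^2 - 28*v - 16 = (v - 4)*(v^3 + 5*v^2 + 8*v + 4) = (v - 4)*(v + 2)*(v^2 + 3*v + 2) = (v - 4)*(v + 2)^2*(v + 1)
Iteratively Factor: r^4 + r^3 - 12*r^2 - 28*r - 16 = (r + 1)*(r^3 - 12*r - 16) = (r + 1)*(r + 2)*(r^2 - 2*r - 8) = (r - 4)*(r + 1)*(r + 2)*(r + 2)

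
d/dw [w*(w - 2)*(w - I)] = w*(w - 2) + w*(w - I) + (w - 2)*(w - I)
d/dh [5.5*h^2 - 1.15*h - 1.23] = 11.0*h - 1.15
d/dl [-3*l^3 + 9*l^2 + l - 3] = -9*l^2 + 18*l + 1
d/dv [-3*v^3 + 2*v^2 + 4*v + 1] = -9*v^2 + 4*v + 4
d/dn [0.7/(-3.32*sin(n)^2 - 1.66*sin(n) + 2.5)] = (4.648*sin(n) + 1.162)*cos(n)/(3.32*sin(n)^2 + 1.66*sin(n) - 2.5)^2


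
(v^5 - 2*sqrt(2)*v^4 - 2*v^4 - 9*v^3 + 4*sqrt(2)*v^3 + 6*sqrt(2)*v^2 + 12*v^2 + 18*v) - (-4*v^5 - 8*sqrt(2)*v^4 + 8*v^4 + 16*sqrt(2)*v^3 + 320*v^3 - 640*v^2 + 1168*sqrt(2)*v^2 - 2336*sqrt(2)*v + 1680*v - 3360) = 5*v^5 - 10*v^4 + 6*sqrt(2)*v^4 - 329*v^3 - 12*sqrt(2)*v^3 - 1162*sqrt(2)*v^2 + 652*v^2 - 1662*v + 2336*sqrt(2)*v + 3360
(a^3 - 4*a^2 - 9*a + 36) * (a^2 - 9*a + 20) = a^5 - 13*a^4 + 47*a^3 + 37*a^2 - 504*a + 720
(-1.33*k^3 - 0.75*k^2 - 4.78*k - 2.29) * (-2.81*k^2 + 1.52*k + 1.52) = 3.7373*k^5 + 0.0858999999999996*k^4 + 10.2702*k^3 - 1.9707*k^2 - 10.7464*k - 3.4808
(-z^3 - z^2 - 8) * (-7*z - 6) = 7*z^4 + 13*z^3 + 6*z^2 + 56*z + 48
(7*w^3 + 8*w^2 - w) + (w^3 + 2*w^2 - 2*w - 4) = 8*w^3 + 10*w^2 - 3*w - 4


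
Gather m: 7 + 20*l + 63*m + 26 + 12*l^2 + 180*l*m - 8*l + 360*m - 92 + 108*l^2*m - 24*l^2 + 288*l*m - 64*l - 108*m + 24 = -12*l^2 - 52*l + m*(108*l^2 + 468*l + 315) - 35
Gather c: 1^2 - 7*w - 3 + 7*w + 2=0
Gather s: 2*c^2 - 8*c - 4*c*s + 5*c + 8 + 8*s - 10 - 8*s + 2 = 2*c^2 - 4*c*s - 3*c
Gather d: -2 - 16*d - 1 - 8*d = -24*d - 3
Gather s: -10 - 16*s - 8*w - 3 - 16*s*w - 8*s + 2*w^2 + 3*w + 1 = s*(-16*w - 24) + 2*w^2 - 5*w - 12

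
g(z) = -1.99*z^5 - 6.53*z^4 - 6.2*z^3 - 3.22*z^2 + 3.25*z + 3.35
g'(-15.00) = -419648.90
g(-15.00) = 1200730.10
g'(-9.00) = -47685.86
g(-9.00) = 78897.26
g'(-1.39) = 9.27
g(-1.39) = -4.79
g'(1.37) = -142.70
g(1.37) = -46.79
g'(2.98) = -1657.02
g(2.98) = -1162.26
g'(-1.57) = 8.14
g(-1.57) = -6.39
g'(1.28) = -116.95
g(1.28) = -35.13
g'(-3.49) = -566.63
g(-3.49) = 277.92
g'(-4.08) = -1263.27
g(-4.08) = 797.95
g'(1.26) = -111.72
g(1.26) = -32.85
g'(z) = -9.95*z^4 - 26.12*z^3 - 18.6*z^2 - 6.44*z + 3.25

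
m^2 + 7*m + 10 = (m + 2)*(m + 5)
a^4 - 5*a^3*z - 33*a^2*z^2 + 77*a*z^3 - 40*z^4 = (a - 8*z)*(a - z)^2*(a + 5*z)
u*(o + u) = o*u + u^2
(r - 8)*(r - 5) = r^2 - 13*r + 40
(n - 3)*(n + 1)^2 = n^3 - n^2 - 5*n - 3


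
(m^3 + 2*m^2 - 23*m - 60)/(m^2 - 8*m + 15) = (m^2 + 7*m + 12)/(m - 3)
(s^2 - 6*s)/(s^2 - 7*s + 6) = s/(s - 1)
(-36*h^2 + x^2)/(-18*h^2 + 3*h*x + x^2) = (-6*h + x)/(-3*h + x)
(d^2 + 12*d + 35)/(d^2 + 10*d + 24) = (d^2 + 12*d + 35)/(d^2 + 10*d + 24)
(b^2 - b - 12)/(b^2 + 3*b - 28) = (b + 3)/(b + 7)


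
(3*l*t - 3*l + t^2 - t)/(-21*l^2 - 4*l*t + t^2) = (t - 1)/(-7*l + t)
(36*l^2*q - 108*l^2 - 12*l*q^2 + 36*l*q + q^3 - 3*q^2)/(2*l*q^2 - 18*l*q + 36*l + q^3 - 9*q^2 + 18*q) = (36*l^2 - 12*l*q + q^2)/(2*l*q - 12*l + q^2 - 6*q)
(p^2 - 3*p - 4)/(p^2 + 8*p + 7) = (p - 4)/(p + 7)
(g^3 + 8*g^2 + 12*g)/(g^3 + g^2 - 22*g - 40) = g*(g + 6)/(g^2 - g - 20)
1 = 1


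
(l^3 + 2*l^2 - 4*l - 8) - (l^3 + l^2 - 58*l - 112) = l^2 + 54*l + 104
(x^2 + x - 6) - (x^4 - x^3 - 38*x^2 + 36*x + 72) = -x^4 + x^3 + 39*x^2 - 35*x - 78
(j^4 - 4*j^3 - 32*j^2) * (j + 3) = j^5 - j^4 - 44*j^3 - 96*j^2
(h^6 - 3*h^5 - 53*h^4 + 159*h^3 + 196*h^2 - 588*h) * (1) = h^6 - 3*h^5 - 53*h^4 + 159*h^3 + 196*h^2 - 588*h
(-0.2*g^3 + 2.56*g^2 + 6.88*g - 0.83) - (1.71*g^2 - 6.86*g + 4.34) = -0.2*g^3 + 0.85*g^2 + 13.74*g - 5.17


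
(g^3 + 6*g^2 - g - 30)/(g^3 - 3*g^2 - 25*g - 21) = (g^2 + 3*g - 10)/(g^2 - 6*g - 7)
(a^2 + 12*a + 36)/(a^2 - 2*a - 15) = (a^2 + 12*a + 36)/(a^2 - 2*a - 15)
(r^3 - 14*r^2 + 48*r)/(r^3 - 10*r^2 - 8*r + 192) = r/(r + 4)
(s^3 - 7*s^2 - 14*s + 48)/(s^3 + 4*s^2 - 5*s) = (s^3 - 7*s^2 - 14*s + 48)/(s*(s^2 + 4*s - 5))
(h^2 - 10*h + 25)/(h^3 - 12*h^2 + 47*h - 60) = (h - 5)/(h^2 - 7*h + 12)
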